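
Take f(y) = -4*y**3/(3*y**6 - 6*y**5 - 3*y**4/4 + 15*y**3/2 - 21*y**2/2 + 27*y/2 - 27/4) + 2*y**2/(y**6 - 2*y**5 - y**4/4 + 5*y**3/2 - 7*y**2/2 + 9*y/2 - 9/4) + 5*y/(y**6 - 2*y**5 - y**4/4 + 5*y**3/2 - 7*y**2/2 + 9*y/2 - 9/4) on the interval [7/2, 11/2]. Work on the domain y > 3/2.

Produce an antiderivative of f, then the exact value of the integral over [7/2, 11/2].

The denominator factors as 3*(y - 1)**2*(2*y - 3)*(2*y + 3)*(y**2 + 1); partial fractions split f into directly integrable pieces: 2*(6*y + 19)/(39*(y**2 + 1)) - 16/(325*(2*y + 3)) + 80/(13*(2*y - 3)) - 84/(25*(y - 1)) - 34/(15*(y - 1)**2).
F(y) = 40*log(y - 3/2)/13 - 84*log(y - 1)/25 - 8*log(y + 3/2)/325 + 2*log(y**2 + 1)/13 + 38*atan(y)/39 + 34/(15*y - 15) is an antiderivative of f.
Check: d/dy[40*log(y - 3/2)/13 - 84*log(y - 1)/25 - 8*log(y + 3/2)/325 + 2*log(y**2 + 1)/13 + 38*atan(y)/39 + 34/(15*y - 15)] = (-16*y**3 + 24*y**2 + 60*y)/(12*y**6 - 24*y**5 - 3*y**4 + 30*y**3 - 42*y**2 + 54*y - 27), which equals f(y).
F(11/2) = -84*log(9/2)/25 - 8*log(7)/325 + 68/135 + 2*log(125/4)/13 + 38*atan(11/2)/39 + 40*log(4)/13; F(7/2) = -84*log(5/2)/25 - 8*log(5)/325 + 2*log(53/4)/13 + 68/75 + 38*atan(7/2)/39 + 40*log(2)/13.
Integral = F(11/2) - F(7/2) = -84*log(9/2)/25 - 40*log(2)/13 - 38*atan(7/2)/39 - 272/675 - 2*log(53/4)/13 - 8*log(7)/325 + 8*log(5)/325 + 2*log(125/4)/13 + 38*atan(11/2)/39 + 84*log(5/2)/25 + 40*log(4)/13.

Antiderivative: F(y) = 40*log(y - 3/2)/13 - 84*log(y - 1)/25 - 8*log(y + 3/2)/325 + 2*log(y**2 + 1)/13 + 38*atan(y)/39 + 34/(15*y - 15); value = -84*log(9/2)/25 - 40*log(2)/13 - 38*atan(7/2)/39 - 272/675 - 2*log(53/4)/13 - 8*log(7)/325 + 8*log(5)/325 + 2*log(125/4)/13 + 38*atan(11/2)/39 + 84*log(5/2)/25 + 40*log(4)/13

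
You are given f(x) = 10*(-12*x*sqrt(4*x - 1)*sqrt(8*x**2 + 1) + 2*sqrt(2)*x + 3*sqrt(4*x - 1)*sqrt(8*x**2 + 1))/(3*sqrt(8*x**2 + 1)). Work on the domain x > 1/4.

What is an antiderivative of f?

An antiderivative is F(x) = (-6*(4*x - 1)**(5/2) + 5*sqrt(2)*sqrt(8*x**2 + 1))/6.

For F(x) to be correct the identity F'(x) - f(x) = 0 must hold.
Check: d/dx[(-6*(4*x - 1)**(5/2) + 5*sqrt(2)*sqrt(8*x**2 + 1))/6] = (-120*x*sqrt(4*x - 1)*sqrt(8*x**2 + 1) + 20*sqrt(2)*x + 30*sqrt(4*x - 1)*sqrt(8*x**2 + 1))/(3*sqrt(8*x**2 + 1)), which equals f(x).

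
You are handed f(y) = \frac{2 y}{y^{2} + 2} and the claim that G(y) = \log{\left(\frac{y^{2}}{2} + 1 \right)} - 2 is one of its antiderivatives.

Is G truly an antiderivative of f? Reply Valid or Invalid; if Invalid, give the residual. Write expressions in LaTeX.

d/dy[G] = \frac{2 y}{y^{2} + 2}
This equals f(y) exactly, so the claim holds.

Valid: G'(y) = f(y).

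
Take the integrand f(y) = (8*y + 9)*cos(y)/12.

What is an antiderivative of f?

A candidate is checked by its d/dy: the result must match f(y).
Check: d/dy[2*y*sin(y)/3 + 3*sin(y)/4 + 2*cos(y)/3] = 2*y*cos(y)/3 + 3*cos(y)/4, which equals f(y).

An antiderivative is F(y) = 2*y*sin(y)/3 + 3*sin(y)/4 + 2*cos(y)/3.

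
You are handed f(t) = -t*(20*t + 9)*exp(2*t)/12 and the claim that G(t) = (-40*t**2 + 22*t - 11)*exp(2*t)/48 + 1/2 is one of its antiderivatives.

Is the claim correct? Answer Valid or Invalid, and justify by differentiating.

Valid - the claim checks out under differentiation.

d/dt[G] = -5*t**2*exp(2*t)/3 - 3*t*exp(2*t)/4
This equals f(t) exactly, so the claim holds.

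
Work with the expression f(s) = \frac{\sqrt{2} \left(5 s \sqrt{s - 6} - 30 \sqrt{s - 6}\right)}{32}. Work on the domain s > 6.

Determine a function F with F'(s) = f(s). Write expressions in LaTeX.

An antiderivative is F(s) = \frac{\sqrt{2} \left(s^{2} \sqrt{s - 6} - 12 s \sqrt{s - 6} + 36 \sqrt{s - 6}\right)}{16}.

Check any antiderivative F(s) by computing F'(s) and comparing it with f(s).
Check: d/ds[\frac{\sqrt{2} \left(s^{2} \sqrt{s - 6} - 12 s \sqrt{s - 6} + 36 \sqrt{s - 6}\right)}{16}] = \frac{5 \sqrt{2} s^{2} - 60 \sqrt{2} s + 180 \sqrt{2}}{32 \sqrt{s - 6}}, which equals f(s).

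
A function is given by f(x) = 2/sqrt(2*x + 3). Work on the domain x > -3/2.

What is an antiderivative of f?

Check any antiderivative F(x) by computing F'(x) and comparing it with f(x).
Check: d/dx[2*sqrt(2*x + 3)] = 2/sqrt(2*x + 3) = f(x).

An antiderivative is F(x) = 2*sqrt(2*x + 3).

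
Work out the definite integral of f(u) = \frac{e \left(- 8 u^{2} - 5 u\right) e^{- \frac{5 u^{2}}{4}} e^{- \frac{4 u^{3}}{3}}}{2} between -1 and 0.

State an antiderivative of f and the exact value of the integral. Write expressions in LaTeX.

The substitution w = - \frac{4 u^{3}}{3} - \frac{5 u^{2}}{4} + 1 works: f is exactly (dF/dw)*(dw/du) for that inner function.
F(u) = e^{- \frac{4 u^{3}}{3} - \frac{5 u^{2}}{4} + 1} is an antiderivative of f.
Check: d/du[e^{- \frac{4 u^{3}}{3} - \frac{5 u^{2}}{4} + 1}] = \frac{e \left(- 8 u^{2} - 5 u\right) e^{- \frac{5 u^{2}}{4}} e^{- \frac{4 u^{3}}{3}}}{2} = f(u).
F(0) = e; F(-1) = e^{\frac{13}{12}}.
Integral = F(0) - F(-1) = e - e^{\frac{13}{12}}.

Antiderivative: F(u) = e^{- \frac{4 u^{3}}{3} - \frac{5 u^{2}}{4} + 1}; value = e - e^{\frac{13}{12}}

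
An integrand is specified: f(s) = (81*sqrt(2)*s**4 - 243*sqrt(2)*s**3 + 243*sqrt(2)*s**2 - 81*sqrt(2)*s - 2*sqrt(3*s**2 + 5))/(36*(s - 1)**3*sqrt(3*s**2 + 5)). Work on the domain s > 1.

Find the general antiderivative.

F(s) = (27*sqrt(2)*(s - 1)**2*sqrt(3*s**2 + 5) + 1)/(36*(s - 1)**2) + C

A candidate is checked by its d/ds: the result must match f(s).
Check: d/ds[(27*sqrt(2)*(s - 1)**2*sqrt(3*s**2 + 5) + 1)/(36*(s - 1)**2)] = (81*sqrt(2)*s**4 - 243*sqrt(2)*s**3 + 243*sqrt(2)*s**2 - 81*sqrt(2)*s - 2*sqrt(3*s**2 + 5))/(36*s**3*sqrt(3*s**2 + 5) - 108*s**2*sqrt(3*s**2 + 5) + 108*s*sqrt(3*s**2 + 5) - 36*sqrt(3*s**2 + 5)), which equals f(s).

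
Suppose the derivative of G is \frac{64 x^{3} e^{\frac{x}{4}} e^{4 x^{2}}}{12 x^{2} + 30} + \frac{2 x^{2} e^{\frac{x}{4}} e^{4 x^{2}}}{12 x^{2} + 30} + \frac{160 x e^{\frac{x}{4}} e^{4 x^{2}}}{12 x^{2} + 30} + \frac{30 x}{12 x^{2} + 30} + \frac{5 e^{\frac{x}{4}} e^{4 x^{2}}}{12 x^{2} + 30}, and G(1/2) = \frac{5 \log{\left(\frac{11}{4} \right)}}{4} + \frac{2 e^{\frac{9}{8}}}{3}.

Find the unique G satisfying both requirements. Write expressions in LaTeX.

The integrand splits into summands that can be handled one at a time.
A general antiderivative is \frac{2 e^{4 x^{2} + \frac{x}{4}}}{3} + \frac{5 \log{\left(x^{2} + \frac{5}{2} \right)}}{4} + C.
The condition gives C = \frac{5 \log{\left(\frac{11}{4} \right)}}{4} + \frac{2 e^{\frac{9}{8}}}{3} - (\frac{5 \log{\left(\frac{11}{4} \right)}}{4} + \frac{2 e^{\frac{9}{8}}}{3}) = 0.
So G(x) = \frac{2 e^{\frac{x}{4}} e^{4 x^{2}}}{3} + \frac{5 \log{\left(x^{2} + \frac{5}{2} \right)}}{4}.
Check: d/dx[\frac{2 e^{\frac{x}{4}} e^{4 x^{2}}}{3} + \frac{5 \log{\left(x^{2} + \frac{5}{2} \right)}}{4}] = \frac{64 x^{3} e^{\frac{x}{4}} e^{4 x^{2}} + 2 x^{2} e^{\frac{x}{4}} e^{4 x^{2}} + 160 x e^{\frac{x}{4}} e^{4 x^{2}} + 30 x + 5 e^{\frac{x}{4}} e^{4 x^{2}}}{12 x^{2} + 30}, which equals G'(x).

G(x) = \frac{2 e^{\frac{x}{4}} e^{4 x^{2}}}{3} + \frac{5 \log{\left(x^{2} + \frac{5}{2} \right)}}{4}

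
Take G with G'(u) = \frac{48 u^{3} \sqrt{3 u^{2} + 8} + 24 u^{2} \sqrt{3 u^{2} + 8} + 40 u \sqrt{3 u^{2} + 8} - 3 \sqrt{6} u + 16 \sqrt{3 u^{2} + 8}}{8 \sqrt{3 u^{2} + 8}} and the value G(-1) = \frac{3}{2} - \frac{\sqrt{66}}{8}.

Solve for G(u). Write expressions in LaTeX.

A first test for any G(u): its u-derivative must equal the given G'(u).
A general antiderivative is \frac{3 u^{4}}{2} + u^{3} + \frac{5 u^{2}}{2} + 2 u - \frac{3 \sqrt{\frac{u^{2}}{2} + \frac{4}{3}}}{4} - \frac{1}{2} + C.
The condition gives C = \frac{3}{2} - \frac{\sqrt{66}}{8} - (\frac{1}{2} - \frac{\sqrt{66}}{8}) = 1.
So G(u) = \frac{3 u^{4}}{2} + u^{3} + \frac{5 u^{2}}{2} + 2 u - \frac{\sqrt{6} \sqrt{3 u^{2} + 8}}{8} + \frac{1}{2}.
Check: d/du[\frac{3 u^{4}}{2} + u^{3} + \frac{5 u^{2}}{2} + 2 u - \frac{\sqrt{6} \sqrt{3 u^{2} + 8}}{8} + \frac{1}{2}] = \frac{48 u^{3} \sqrt{3 u^{2} + 8} + 24 u^{2} \sqrt{3 u^{2} + 8} + 40 u \sqrt{3 u^{2} + 8} - 3 \sqrt{6} u + 16 \sqrt{3 u^{2} + 8}}{8 \sqrt{3 u^{2} + 8}} = G'(u).

G(u) = \frac{3 u^{4}}{2} + u^{3} + \frac{5 u^{2}}{2} + 2 u - \frac{\sqrt{6} \sqrt{3 u^{2} + 8}}{8} + \frac{1}{2}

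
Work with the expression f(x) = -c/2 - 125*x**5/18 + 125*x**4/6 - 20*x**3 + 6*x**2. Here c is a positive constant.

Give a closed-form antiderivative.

An antiderivative is F(x) = x*(-54*c - x**2*(5*x - 6)**3)/108.

The integrand splits into summands that can be handled one at a time.
Check: d/dx[x*(-54*c - x**2*(5*x - 6)**3)/108] = -c/2 - 125*x**5/18 + 125*x**4/6 - 20*x**3 + 6*x**2 = f(x).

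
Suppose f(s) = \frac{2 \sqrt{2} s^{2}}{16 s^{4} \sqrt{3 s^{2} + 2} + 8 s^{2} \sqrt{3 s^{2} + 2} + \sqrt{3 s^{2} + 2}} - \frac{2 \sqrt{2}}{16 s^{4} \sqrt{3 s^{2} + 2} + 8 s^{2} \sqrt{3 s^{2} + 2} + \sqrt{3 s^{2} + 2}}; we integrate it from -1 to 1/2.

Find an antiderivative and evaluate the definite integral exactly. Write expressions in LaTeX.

Antiderivative: F(s) = - \frac{2 s \sqrt{3 s^{2} + 2}}{4 \sqrt{2} s^{2} + \sqrt{2}}; value = - \frac{\sqrt{10}}{5} - \frac{\sqrt{22}}{8}

Integrate term by term and add the pieces.
F(s) = - \frac{2 s \sqrt{3 s^{2} + 2}}{4 \sqrt{2} s^{2} + \sqrt{2}} is an antiderivative of f.
Check: d/ds[- \frac{2 s \sqrt{3 s^{2} + 2}}{4 \sqrt{2} s^{2} + \sqrt{2}}] = \frac{2 \sqrt{2} s^{2} - 2 \sqrt{2}}{16 s^{4} \sqrt{3 s^{2} + 2} + 8 s^{2} \sqrt{3 s^{2} + 2} + \sqrt{3 s^{2} + 2}}, which equals f(s).
F(1/2) = - \frac{\sqrt{22}}{8}; F(-1) = \frac{\sqrt{10}}{5}.
Integral = F(1/2) - F(-1) = - \frac{\sqrt{10}}{5} - \frac{\sqrt{22}}{8}.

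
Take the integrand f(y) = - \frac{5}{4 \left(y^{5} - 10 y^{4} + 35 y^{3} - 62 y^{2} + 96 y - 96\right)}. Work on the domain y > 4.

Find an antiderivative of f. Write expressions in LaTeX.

The denominator factors as 4 \left(y - 4\right)^{2} \left(y - 2\right) \left(y^{2} + 3\right); partial fractions split f into directly integrable pieces: \frac{5 \left(29 y + 2\right)}{10108 \left(y^{2} + 3\right)} - \frac{5}{112 \left(y - 2\right)} + \frac{175}{5776 \left(y - 4\right)} - \frac{5}{152 \left(y - 4\right)^{2}}.
Check: d/dy[\frac{175 \log{\left(y - 4 \right)}}{5776} - \frac{5 \log{\left(y - 2 \right)}}{112} + \frac{145 \log{\left(y^{2} + 3 \right)}}{20216} + \frac{5 \sqrt{3} \operatorname{atan}{\left(\frac{\sqrt{3} y}{3} \right)}}{15162} + \frac{5}{152 y - 608}] = - \frac{5}{4 y^{5} - 40 y^{4} + 140 y^{3} - 248 y^{2} + 384 y - 384}, which equals f(y).

An antiderivative is F(y) = \frac{175 \log{\left(y - 4 \right)}}{5776} - \frac{5 \log{\left(y - 2 \right)}}{112} + \frac{145 \log{\left(y^{2} + 3 \right)}}{20216} + \frac{5 \sqrt{3} \operatorname{atan}{\left(\frac{\sqrt{3} y}{3} \right)}}{15162} + \frac{5}{152 y - 608}.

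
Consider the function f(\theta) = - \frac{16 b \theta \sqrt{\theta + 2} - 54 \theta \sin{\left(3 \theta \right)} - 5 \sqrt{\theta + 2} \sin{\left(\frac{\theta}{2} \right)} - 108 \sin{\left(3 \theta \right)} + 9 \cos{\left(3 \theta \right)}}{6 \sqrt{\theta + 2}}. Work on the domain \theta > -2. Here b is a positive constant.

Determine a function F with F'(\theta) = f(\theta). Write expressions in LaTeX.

An antiderivative is F(\theta) = \frac{- 4 b \theta^{2} - 9 \sqrt{\theta + 2} \cos{\left(3 \theta \right)} - 5 \cos{\left(\frac{\theta}{2} \right)}}{3}.

An antiderivative F(\theta) passes only if d/d\theta[F] lands on f(\theta) exactly.
Check: d/d\theta[\frac{- 4 b \theta^{2} - 9 \sqrt{\theta + 2} \cos{\left(3 \theta \right)} - 5 \cos{\left(\frac{\theta}{2} \right)}}{3}] = \frac{- 16 b \theta \sqrt{\theta + 2} + 54 \theta \sin{\left(3 \theta \right)} + 5 \sqrt{\theta + 2} \sin{\left(\frac{\theta}{2} \right)} + 108 \sin{\left(3 \theta \right)} - 9 \cos{\left(3 \theta \right)}}{6 \sqrt{\theta + 2}}, which equals f(\theta).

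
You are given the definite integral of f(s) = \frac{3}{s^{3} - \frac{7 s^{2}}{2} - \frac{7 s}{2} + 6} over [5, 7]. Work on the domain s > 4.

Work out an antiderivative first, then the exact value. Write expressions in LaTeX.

Factor the denominator (\left(s - 4\right) \left(s - 1\right) \left(2 s + 3\right)) and decompose: f = \frac{24}{55 \left(2 s + 3\right)} - \frac{2}{5 \left(s - 1\right)} + \frac{2}{11 \left(s - 4\right)}; each piece integrates to a log, atan, or power term.
F(s) = \frac{2 \left(5 \log{\left(s - 4 \right)} - 11 \log{\left(s - 1 \right)} + 6 \log{\left(s + \frac{3}{2} \right)}\right)}{55} is an antiderivative of f.
Check: d/ds[\frac{2 \left(5 \log{\left(s - 4 \right)} - 11 \log{\left(s - 1 \right)} + 6 \log{\left(s + \frac{3}{2} \right)}\right)}{55}] = \frac{6}{2 s^{3} - 7 s^{2} - 7 s + 12}, which equals f(s).
F(7) = - \frac{2 \log{\left(6 \right)}}{5} + \frac{2 \log{\left(3 \right)}}{11} + \frac{12 \log{\left(\frac{17}{2} \right)}}{55}; F(5) = - \frac{2 \log{\left(4 \right)}}{5} + \frac{12 \log{\left(\frac{13}{2} \right)}}{55}.
Integral = F(7) - F(5) = - \frac{2 \log{\left(6 \right)}}{5} - \frac{12 \log{\left(\frac{13}{2} \right)}}{55} + \frac{2 \log{\left(3 \right)}}{11} + \frac{12 \log{\left(\frac{17}{2} \right)}}{55} + \frac{2 \log{\left(4 \right)}}{5}.

Antiderivative: F(s) = \frac{2 \left(5 \log{\left(s - 4 \right)} - 11 \log{\left(s - 1 \right)} + 6 \log{\left(s + \frac{3}{2} \right)}\right)}{55}; value = - \frac{2 \log{\left(6 \right)}}{5} - \frac{12 \log{\left(\frac{13}{2} \right)}}{55} + \frac{2 \log{\left(3 \right)}}{11} + \frac{12 \log{\left(\frac{17}{2} \right)}}{55} + \frac{2 \log{\left(4 \right)}}{5}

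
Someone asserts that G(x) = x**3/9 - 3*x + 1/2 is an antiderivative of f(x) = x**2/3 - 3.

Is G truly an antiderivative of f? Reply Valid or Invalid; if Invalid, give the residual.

Valid. The derivative of G reproduces f.

d/dx[G] = x**2/3 - 3
This equals f(x) exactly, so the claim holds.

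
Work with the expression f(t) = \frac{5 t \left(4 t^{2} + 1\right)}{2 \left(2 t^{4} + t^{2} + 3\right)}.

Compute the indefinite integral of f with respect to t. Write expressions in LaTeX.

The substitution u = 2 t^{4} + t^{2} + 3 works: f is exactly (dF/du)*(du/dt) for that inner function.
Check: d/dt[\frac{5 \log{\left(2 t^{4} + t^{2} + 3 \right)}}{4}] = \frac{20 t^{3} + 5 t}{4 t^{4} + 2 t^{2} + 6}, which equals f(t).

F(t) = \frac{5 \log{\left(2 t^{4} + t^{2} + 3 \right)}}{4} + C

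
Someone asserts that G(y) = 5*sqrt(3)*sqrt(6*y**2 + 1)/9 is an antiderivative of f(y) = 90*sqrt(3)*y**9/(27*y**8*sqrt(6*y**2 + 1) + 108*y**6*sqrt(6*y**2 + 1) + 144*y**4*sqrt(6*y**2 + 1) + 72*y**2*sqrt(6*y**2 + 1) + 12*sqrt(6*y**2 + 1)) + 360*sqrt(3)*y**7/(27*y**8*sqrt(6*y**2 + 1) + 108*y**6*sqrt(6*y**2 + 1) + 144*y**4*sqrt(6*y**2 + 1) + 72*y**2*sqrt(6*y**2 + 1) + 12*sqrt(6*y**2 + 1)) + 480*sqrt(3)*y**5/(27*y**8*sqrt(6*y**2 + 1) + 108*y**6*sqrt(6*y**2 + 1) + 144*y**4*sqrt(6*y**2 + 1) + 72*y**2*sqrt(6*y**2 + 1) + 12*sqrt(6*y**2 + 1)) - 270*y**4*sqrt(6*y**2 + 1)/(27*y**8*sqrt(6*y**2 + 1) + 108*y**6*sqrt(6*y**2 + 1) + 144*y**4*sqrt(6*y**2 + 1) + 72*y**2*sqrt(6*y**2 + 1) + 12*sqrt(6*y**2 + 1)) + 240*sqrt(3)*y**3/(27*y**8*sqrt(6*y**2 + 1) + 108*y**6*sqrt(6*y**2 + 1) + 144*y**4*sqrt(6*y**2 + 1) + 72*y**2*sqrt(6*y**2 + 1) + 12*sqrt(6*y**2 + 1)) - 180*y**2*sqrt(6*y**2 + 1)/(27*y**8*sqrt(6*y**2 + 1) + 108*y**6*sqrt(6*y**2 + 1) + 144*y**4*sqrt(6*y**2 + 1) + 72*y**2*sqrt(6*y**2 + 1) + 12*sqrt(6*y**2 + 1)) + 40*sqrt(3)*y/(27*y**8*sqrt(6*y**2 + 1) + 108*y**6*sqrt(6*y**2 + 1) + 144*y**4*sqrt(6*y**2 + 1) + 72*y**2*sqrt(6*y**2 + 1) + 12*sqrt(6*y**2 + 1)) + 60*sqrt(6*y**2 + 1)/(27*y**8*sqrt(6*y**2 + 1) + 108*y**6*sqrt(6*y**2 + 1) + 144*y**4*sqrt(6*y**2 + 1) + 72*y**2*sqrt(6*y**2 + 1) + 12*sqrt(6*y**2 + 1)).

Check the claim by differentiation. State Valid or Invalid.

Invalid: d/dy[G] - f = (90*y**4 + 60*y**2 - 20)/(9*y**8 + 36*y**6 + 48*y**4 + 24*y**2 + 4), which is not 0.

d/dy[G] = 10*sqrt(3)*y/(3*sqrt(6*y**2 + 1))
d/dy[G] - f(y) = (90*y**4 + 60*y**2 - 20)/(9*y**8 + 36*y**6 + 48*y**4 + 24*y**2 + 4) != 0.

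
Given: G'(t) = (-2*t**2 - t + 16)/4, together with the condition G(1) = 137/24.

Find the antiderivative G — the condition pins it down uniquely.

G(t) = -t**3/6 - t**2/8 + 4*t + 2

Whatever form G(t) takes, its d/dt must return the stated G'(t).
A general antiderivative is -t**3/6 - t**2/8 + 4*t + C.
The condition gives C = 137/24 - (89/24) = 2.
So G(t) = -t**3/6 - t**2/8 + 4*t + 2.
Check: d/dt[-t**3/6 - t**2/8 + 4*t + 2] = -t**2/2 - t/4 + 4, which equals G'(t).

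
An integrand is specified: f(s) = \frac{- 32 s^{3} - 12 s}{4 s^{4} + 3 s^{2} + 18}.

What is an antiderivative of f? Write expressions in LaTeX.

f matches the chain-rule pattern g'(h)*h' with inner function h(s) = \frac{2 s^{4}}{3} + \frac{s^{2}}{2} + 3; substituting u = h(s) collapses the integral.
Check: d/ds[- 2 \log{\left(\frac{2 s^{4}}{3} + \frac{s^{2}}{2} + 3 \right)}] = \frac{- 32 s^{3} - 12 s}{4 s^{4} + 3 s^{2} + 18} = f(s).

An antiderivative is F(s) = - 2 \log{\left(\frac{2 s^{4}}{3} + \frac{s^{2}}{2} + 3 \right)}.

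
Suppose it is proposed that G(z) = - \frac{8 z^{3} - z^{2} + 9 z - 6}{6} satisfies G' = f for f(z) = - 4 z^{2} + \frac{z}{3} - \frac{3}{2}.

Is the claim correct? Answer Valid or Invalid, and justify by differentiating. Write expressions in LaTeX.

Valid - differentiating G returns exactly f.

d/dz[G] = - 4 z^{2} + \frac{z}{3} - \frac{3}{2}
This equals f(z) exactly, so the claim holds.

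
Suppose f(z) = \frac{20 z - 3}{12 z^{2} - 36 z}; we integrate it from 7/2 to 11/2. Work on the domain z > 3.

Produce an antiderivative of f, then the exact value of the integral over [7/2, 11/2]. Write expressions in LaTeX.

Antiderivative: F(z) = \frac{\log{\left(z \right)}}{12} + \frac{19 \log{\left(z - 3 \right)}}{12}; value = - \frac{\log{\left(\frac{7}{2} \right)}}{12} + \frac{\log{\left(\frac{11}{2} \right)}}{12} + \frac{19 \log{\left(2 \right)}}{12} + \frac{19 \log{\left(\frac{5}{2} \right)}}{12}

Factor the denominator (12 z \left(z - 3\right)) and decompose: f = \frac{19}{12 \left(z - 3\right)} + \frac{1}{12 z}; each piece integrates to a log, atan, or power term.
F(z) = \frac{\log{\left(z \right)}}{12} + \frac{19 \log{\left(z - 3 \right)}}{12} is an antiderivative of f.
Check: d/dz[\frac{\log{\left(z \right)}}{12} + \frac{19 \log{\left(z - 3 \right)}}{12}] = \frac{20 z - 3}{12 z^{2} - 36 z} = f(z).
F(11/2) = \frac{\log{\left(\frac{11}{2} \right)}}{12} + \frac{19 \log{\left(\frac{5}{2} \right)}}{12}; F(7/2) = - \frac{19 \log{\left(2 \right)}}{12} + \frac{\log{\left(\frac{7}{2} \right)}}{12}.
Integral = F(11/2) - F(7/2) = - \frac{\log{\left(\frac{7}{2} \right)}}{12} + \frac{\log{\left(\frac{11}{2} \right)}}{12} + \frac{19 \log{\left(2 \right)}}{12} + \frac{19 \log{\left(\frac{5}{2} \right)}}{12}.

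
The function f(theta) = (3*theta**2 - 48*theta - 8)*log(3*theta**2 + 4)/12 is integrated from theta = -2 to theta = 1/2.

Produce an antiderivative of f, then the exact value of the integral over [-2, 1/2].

Antiderivative: F(theta) = theta**3*log(3*theta**2 + 4)/12 - theta**3/18 - 2*theta**2*log(3*theta**2 + 4) + 2*theta**2 - 2*theta*log(3*theta**2 + 4)/3 + 14*theta/9 - 8*log(theta**2 + 4/3)/3 - 28*sqrt(3)*atan(sqrt(3)*theta/2)/27; value = -65/16 - 28*sqrt(3)*pi/81 - 79*log(19/4)/96 - 8*log(19/12)/3 - 28*sqrt(3)*atan(sqrt(3)/4)/27 + 8*log(16/3)/3 + 22*log(16)/3

Whatever form F(theta) takes, F'(theta) = f(theta) is non-negotiable.
F(theta) = theta**3*log(3*theta**2 + 4)/12 - theta**3/18 - 2*theta**2*log(3*theta**2 + 4) + 2*theta**2 - 2*theta*log(3*theta**2 + 4)/3 + 14*theta/9 - 8*log(theta**2 + 4/3)/3 - 28*sqrt(3)*atan(sqrt(3)*theta/2)/27 is an antiderivative of f.
Check: d/dtheta[theta**3*log(3*theta**2 + 4)/12 - theta**3/18 - 2*theta**2*log(3*theta**2 + 4) + 2*theta**2 - 2*theta*log(3*theta**2 + 4)/3 + 14*theta/9 - 8*log(theta**2 + 4/3)/3 - 28*sqrt(3)*atan(sqrt(3)*theta/2)/27] = theta**2*log(3*theta**2 + 4)/4 - 4*theta*log(3*theta**2 + 4) - 2*log(3*theta**2 + 4)/3, which equals f(theta).
F(1/2) = -79*log(19/4)/96 - 8*log(19/12)/3 - 28*sqrt(3)*atan(sqrt(3)/4)/27 + 61/48; F(-2) = -22*log(16)/3 - 8*log(16/3)/3 + 28*sqrt(3)*pi/81 + 16/3.
Integral = F(1/2) - F(-2) = -65/16 - 28*sqrt(3)*pi/81 - 79*log(19/4)/96 - 8*log(19/12)/3 - 28*sqrt(3)*atan(sqrt(3)/4)/27 + 8*log(16/3)/3 + 22*log(16)/3.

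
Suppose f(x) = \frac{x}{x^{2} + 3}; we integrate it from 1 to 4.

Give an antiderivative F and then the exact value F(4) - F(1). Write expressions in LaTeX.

Antiderivative: F(x) = \frac{\log{\left(x^{2} + 3 \right)}}{2}; value = - \frac{\log{\left(4 \right)}}{2} + \frac{\log{\left(19 \right)}}{2}

The substitution u = x^{2} + 3 works: f is exactly (dF/du)*(du/dx) for that inner function.
F(x) = \frac{\log{\left(x^{2} + 3 \right)}}{2} is an antiderivative of f.
Check: d/dx[\frac{\log{\left(x^{2} + 3 \right)}}{2}] = \frac{x}{x^{2} + 3} = f(x).
F(4) = \frac{\log{\left(19 \right)}}{2}; F(1) = \frac{\log{\left(4 \right)}}{2}.
Integral = F(4) - F(1) = - \frac{\log{\left(4 \right)}}{2} + \frac{\log{\left(19 \right)}}{2}.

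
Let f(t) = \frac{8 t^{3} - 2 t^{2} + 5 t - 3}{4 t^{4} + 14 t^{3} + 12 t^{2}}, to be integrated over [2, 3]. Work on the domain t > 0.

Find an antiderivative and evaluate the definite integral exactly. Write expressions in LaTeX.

Factor the denominator (2 t^{2} \left(t + 2\right) \left(2 t + 3\right)) and decompose: f = - \frac{56}{3 \left(2 t + 3\right)} + \frac{85}{8 \left(t + 2\right)} + \frac{17}{24 t} - \frac{1}{4 t^{2}}; each piece integrates to a log, atan, or power term.
F(t) = \frac{17 \log{\left(t \right)}}{24} - \frac{28 \log{\left(t + \frac{3}{2} \right)}}{3} + \frac{85 \log{\left(t + 2 \right)}}{8} + \frac{1}{4 t} is an antiderivative of f.
Check: d/dt[\frac{17 \log{\left(t \right)}}{24} - \frac{28 \log{\left(t + \frac{3}{2} \right)}}{3} + \frac{85 \log{\left(t + 2 \right)}}{8} + \frac{1}{4 t}] = \frac{8 t^{3} - 2 t^{2} + 5 t - 3}{4 t^{4} + 14 t^{3} + 12 t^{2}} = f(t).
F(3) = - \frac{28 \log{\left(\frac{9}{2} \right)}}{3} + \frac{1}{12} + \frac{17 \log{\left(3 \right)}}{24} + \frac{85 \log{\left(5 \right)}}{8}; F(2) = - \frac{28 \log{\left(\frac{7}{2} \right)}}{3} + \frac{1}{8} + \frac{17 \log{\left(2 \right)}}{24} + \frac{85 \log{\left(4 \right)}}{8}.
Integral = F(3) - F(2) = - \frac{85 \log{\left(4 \right)}}{8} - \frac{28 \log{\left(\frac{9}{2} \right)}}{3} - \frac{17 \log{\left(2 \right)}}{24} - \frac{1}{24} + \frac{17 \log{\left(3 \right)}}{24} + \frac{28 \log{\left(\frac{7}{2} \right)}}{3} + \frac{85 \log{\left(5 \right)}}{8}.

Antiderivative: F(t) = \frac{17 \log{\left(t \right)}}{24} - \frac{28 \log{\left(t + \frac{3}{2} \right)}}{3} + \frac{85 \log{\left(t + 2 \right)}}{8} + \frac{1}{4 t}; value = - \frac{85 \log{\left(4 \right)}}{8} - \frac{28 \log{\left(\frac{9}{2} \right)}}{3} - \frac{17 \log{\left(2 \right)}}{24} - \frac{1}{24} + \frac{17 \log{\left(3 \right)}}{24} + \frac{28 \log{\left(\frac{7}{2} \right)}}{3} + \frac{85 \log{\left(5 \right)}}{8}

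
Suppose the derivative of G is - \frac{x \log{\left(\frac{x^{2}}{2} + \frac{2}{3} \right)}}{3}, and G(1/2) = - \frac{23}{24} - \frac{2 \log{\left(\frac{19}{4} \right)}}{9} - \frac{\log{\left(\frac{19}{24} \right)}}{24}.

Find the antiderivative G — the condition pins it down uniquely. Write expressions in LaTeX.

G(x) = - \frac{x^{2} \log{\left(\frac{x^{2}}{2} + \frac{2}{3} \right)}}{6} + \frac{x^{2}}{6} - \frac{2 \log{\left(3 x^{2} + 4 \right)}}{9} - 1

For G(x) to be correct, d/dx[G] must agree with the stated G'(x) identically.
A general antiderivative is - \frac{x^{2} \log{\left(\frac{x^{2}}{2} + \frac{2}{3} \right)}}{6} + \frac{x^{2}}{6} - \frac{2 \log{\left(3 x^{2} + 4 \right)}}{9} + C.
The condition gives C = - \frac{23}{24} - \frac{2 \log{\left(\frac{19}{4} \right)}}{9} - \frac{\log{\left(\frac{19}{24} \right)}}{24} - (- \frac{2 \log{\left(\frac{19}{4} \right)}}{9} - \frac{\log{\left(\frac{19}{24} \right)}}{24} + \frac{1}{24}) = -1.
So G(x) = - \frac{x^{2} \log{\left(\frac{x^{2}}{2} + \frac{2}{3} \right)}}{6} + \frac{x^{2}}{6} - \frac{2 \log{\left(3 x^{2} + 4 \right)}}{9} - 1.
Check: d/dx[- \frac{x^{2} \log{\left(\frac{x^{2}}{2} + \frac{2}{3} \right)}}{6} + \frac{x^{2}}{6} - \frac{2 \log{\left(3 x^{2} + 4 \right)}}{9} - 1] = - \frac{x \log{\left(3 x^{2} + 4 \right)}}{3} + \frac{x \log{\left(6 \right)}}{3}, which equals G'(x).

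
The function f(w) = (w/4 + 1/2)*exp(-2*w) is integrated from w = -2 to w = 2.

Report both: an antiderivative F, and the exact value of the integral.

Antiderivative: F(w) = -w*exp(-2*w)/8 - 5*exp(-2*w)/16; value = -9*exp(-4)/16 + exp(4)/16

Recognize the product-rule pattern: f = u'v + uv' with u = -w/8 - 5/16, v = exp(-2*w), so integration by parts undoes it.
F(w) = -w*exp(-2*w)/8 - 5*exp(-2*w)/16 is an antiderivative of f.
Check: d/dw[-w*exp(-2*w)/8 - 5*exp(-2*w)/16] = (w + 2)*exp(-2*w)/4, which equals f(w).
F(2) = -9*exp(-4)/16; F(-2) = -exp(4)/16.
Integral = F(2) - F(-2) = -9*exp(-4)/16 + exp(4)/16.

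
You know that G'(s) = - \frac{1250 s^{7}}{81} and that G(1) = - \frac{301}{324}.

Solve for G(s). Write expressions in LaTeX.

G(s) = - \frac{\left(25 s^{4} - 18\right) \left(25 s^{4} + 18\right)}{324}

Recover the given G'(s) by differentiating a candidate G(s); any mismatch rules it out.
A general antiderivative is - \frac{625 s^{8}}{324} + C.
The condition gives C = - \frac{301}{324} - (- \frac{625}{324}) = 1.
So G(s) = - \frac{\left(25 s^{4} - 18\right) \left(25 s^{4} + 18\right)}{324}.
Check: d/ds[- \frac{\left(25 s^{4} - 18\right) \left(25 s^{4} + 18\right)}{324}] = - \frac{1250 s^{7}}{81} = G'(s).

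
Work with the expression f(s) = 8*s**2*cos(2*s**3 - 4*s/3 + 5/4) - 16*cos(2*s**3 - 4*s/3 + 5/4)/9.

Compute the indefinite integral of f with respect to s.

F(s) = 4*sin(2*s**3 - 4*s/3 + 5/4)/3 + C

f matches the chain-rule pattern g'(h)*h' with inner function h(s) = 2*s**3 - 4*s/3 + 5/4; substituting u = h(s) collapses the integral.
Check: d/ds[4*sin(2*s**3 - 4*s/3 + 5/4)/3] = 8*s**2*cos(2*s**3 - 4*s/3 + 5/4) - 16*cos(2*s**3 - 4*s/3 + 5/4)/9 = f(s).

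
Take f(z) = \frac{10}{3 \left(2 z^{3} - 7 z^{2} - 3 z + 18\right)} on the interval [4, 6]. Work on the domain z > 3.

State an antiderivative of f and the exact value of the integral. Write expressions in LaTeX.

The denominator factors as 3 \left(z - 3\right) \left(z - 2\right) \left(2 z + 3\right); partial fractions split f into directly integrable pieces: \frac{40}{189 \left(2 z + 3\right)} - \frac{10}{21 \left(z - 2\right)} + \frac{10}{27 \left(z - 3\right)}.
F(z) = \frac{10 \log{\left(z - 3 \right)}}{27} - \frac{10 \log{\left(z - 2 \right)}}{21} + \frac{20 \log{\left(z + \frac{3}{2} \right)}}{189} is an antiderivative of f.
Check: d/dz[\frac{10 \log{\left(z - 3 \right)}}{27} - \frac{10 \log{\left(z - 2 \right)}}{21} + \frac{20 \log{\left(z + \frac{3}{2} \right)}}{189}] = \frac{10}{6 z^{3} - 21 z^{2} - 9 z + 54}, which equals f(z).
F(6) = - \frac{10 \log{\left(4 \right)}}{21} + \frac{20 \log{\left(\frac{15}{2} \right)}}{189} + \frac{10 \log{\left(3 \right)}}{27}; F(4) = - \frac{10 \log{\left(2 \right)}}{21} + \frac{20 \log{\left(\frac{11}{2} \right)}}{189}.
Integral = F(6) - F(4) = - \frac{10 \log{\left(4 \right)}}{21} - \frac{20 \log{\left(\frac{11}{2} \right)}}{189} + \frac{20 \log{\left(\frac{15}{2} \right)}}{189} + \frac{10 \log{\left(2 \right)}}{21} + \frac{10 \log{\left(3 \right)}}{27}.

Antiderivative: F(z) = \frac{10 \log{\left(z - 3 \right)}}{27} - \frac{10 \log{\left(z - 2 \right)}}{21} + \frac{20 \log{\left(z + \frac{3}{2} \right)}}{189}; value = - \frac{10 \log{\left(4 \right)}}{21} - \frac{20 \log{\left(\frac{11}{2} \right)}}{189} + \frac{20 \log{\left(\frac{15}{2} \right)}}{189} + \frac{10 \log{\left(2 \right)}}{21} + \frac{10 \log{\left(3 \right)}}{27}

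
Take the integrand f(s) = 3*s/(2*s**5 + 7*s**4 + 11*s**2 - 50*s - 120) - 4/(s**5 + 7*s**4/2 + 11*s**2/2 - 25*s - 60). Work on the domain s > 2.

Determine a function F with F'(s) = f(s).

The denominator factors as (s - 2)*(s + 4)*(2*s + 3)*(s**2 + 5); partial fractions split f into directly integrable pieces: -(337*s - 172)/(5481*(s**2 + 5)) + 40/(203*(2*s + 3)) - 2/(63*(s + 4)) - 1/(189*(s - 2)).
Check: d/ds[-log(s - 2)/189 + 20*log(s + 3/2)/203 - 2*log(s + 4)/63 - 337*log(s**2 + 5)/10962 + 172*sqrt(5)*atan(sqrt(5)*s/5)/27405] = (3*s - 8)/(2*s**5 + 7*s**4 + 11*s**2 - 50*s - 120), which equals f(s).

An antiderivative is F(s) = -log(s - 2)/189 + 20*log(s + 3/2)/203 - 2*log(s + 4)/63 - 337*log(s**2 + 5)/10962 + 172*sqrt(5)*atan(sqrt(5)*s/5)/27405.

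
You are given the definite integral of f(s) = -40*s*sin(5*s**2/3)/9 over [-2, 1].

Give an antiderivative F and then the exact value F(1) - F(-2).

Antiderivative: F(s) = 4*cos(5*s**2/3)/3; value = -4*cos(20/3)/3 + 4*cos(5/3)/3

f matches the chain-rule pattern g'(h)*h' with inner function h(s) = 5*s**2/3; substituting u = h(s) collapses the integral.
F(s) = 4*cos(5*s**2/3)/3 is an antiderivative of f.
Check: d/ds[4*cos(5*s**2/3)/3] = -40*s*sin(5*s**2/3)/9 = f(s).
F(1) = 4*cos(5/3)/3; F(-2) = 4*cos(20/3)/3.
Integral = F(1) - F(-2) = -4*cos(20/3)/3 + 4*cos(5/3)/3.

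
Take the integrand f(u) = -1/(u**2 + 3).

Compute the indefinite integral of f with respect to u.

A candidate is checked by its d/du: the result must match f(u).
Check: d/du[-sqrt(3)*atan(sqrt(3)*u/3)/3] = -1/(u**2 + 3) = f(u).

F(u) = -sqrt(3)*atan(sqrt(3)*u/3)/3 + C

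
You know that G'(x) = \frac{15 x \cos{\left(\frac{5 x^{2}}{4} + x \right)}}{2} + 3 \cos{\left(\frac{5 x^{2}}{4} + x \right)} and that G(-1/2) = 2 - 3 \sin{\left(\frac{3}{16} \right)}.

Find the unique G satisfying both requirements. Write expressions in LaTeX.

The substitution u = \frac{5 x^{2}}{4} + x works: G'(x) is exactly (dG/du)*(du/dx) for that inner function.
A general antiderivative is 3 \sin{\left(\frac{5 x^{2}}{4} + x \right)} + C.
The condition gives C = 2 - 3 \sin{\left(\frac{3}{16} \right)} - (- 3 \sin{\left(\frac{3}{16} \right)}) = 2.
So G(x) = 3 \sin{\left(\frac{5 x^{2}}{4} + x \right)} + 2.
Check: d/dx[3 \sin{\left(\frac{5 x^{2}}{4} + x \right)} + 2] = \frac{15 x \cos{\left(\frac{5 x^{2}}{4} + x \right)}}{2} + 3 \cos{\left(\frac{5 x^{2}}{4} + x \right)} = G'(x).

G(x) = 3 \sin{\left(\frac{5 x^{2}}{4} + x \right)} + 2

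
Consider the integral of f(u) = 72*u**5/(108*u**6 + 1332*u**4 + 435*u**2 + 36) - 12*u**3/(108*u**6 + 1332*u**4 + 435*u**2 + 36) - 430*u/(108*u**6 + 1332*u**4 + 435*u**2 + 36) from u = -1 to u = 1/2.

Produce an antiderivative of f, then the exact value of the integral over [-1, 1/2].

Integrate term by term and add the pieces.
F(u) = (6*u**2*log(u**2/2 + 6) + log(u**2/2 + 6) + 3)/(18*u**2 + 3) is an antiderivative of f.
Check: d/du[(6*u**2*log(u**2/2 + 6) + log(u**2/2 + 6) + 3)/(18*u**2 + 3)] = (72*u**5 - 12*u**3 - 430*u)/(108*u**6 + 1332*u**4 + 435*u**2 + 36), which equals f(u).
F(1/2) = 2/5 + log(49/8)/3; F(-1) = 1/7 + log(13/2)/3.
Integral = F(1/2) - F(-1) = -log(13/2)/3 + 9/35 + log(49/8)/3.

Antiderivative: F(u) = (6*u**2*log(u**2/2 + 6) + log(u**2/2 + 6) + 3)/(18*u**2 + 3); value = -log(13/2)/3 + 9/35 + log(49/8)/3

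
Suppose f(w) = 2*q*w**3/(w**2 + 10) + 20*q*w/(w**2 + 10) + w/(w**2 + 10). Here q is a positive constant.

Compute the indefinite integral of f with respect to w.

Integrate term by term and add the pieces.
Check: d/dw[(2*q*w**2 + log(w**2/2 + 5))/2] = (2*q*w**3 + 20*q*w + w)/(w**2 + 10), which equals f(w).

F(w) = (2*q*w**2 + log(w**2/2 + 5))/2 + C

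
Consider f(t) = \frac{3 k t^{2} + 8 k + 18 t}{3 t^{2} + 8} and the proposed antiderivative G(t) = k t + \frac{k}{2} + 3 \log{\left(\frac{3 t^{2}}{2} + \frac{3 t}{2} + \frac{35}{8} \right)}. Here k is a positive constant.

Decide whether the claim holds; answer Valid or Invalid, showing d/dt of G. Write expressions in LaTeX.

d/dt[G] = \frac{12 k t^{2} + 12 k t + 35 k + 72 t + 36}{12 t^{2} + 12 t + 35}
d/dt[G] - f(t) = \frac{- 108 t^{2} - 54 t + 288}{36 t^{4} + 36 t^{3} + 201 t^{2} + 96 t + 280} != 0.

Invalid: d/dt[G] - f = \frac{- 108 t^{2} - 54 t + 288}{36 t^{4} + 36 t^{3} + 201 t^{2} + 96 t + 280}, which is not 0.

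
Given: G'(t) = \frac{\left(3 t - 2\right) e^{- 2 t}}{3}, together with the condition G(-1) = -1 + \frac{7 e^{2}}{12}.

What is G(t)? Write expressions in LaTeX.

G(t) = \frac{\left(1 - 6 t\right) e^{- 2 t}}{12} - 1

G'(t) has the shape u'v + uv' for u = \frac{1}{12} - \frac{t}{2} and v = e^{- 2 t} — it is the derivative of the product u*v.
A general antiderivative is \frac{\left(1 - 6 t\right) e^{- 2 t}}{12} + C.
The condition gives C = -1 + \frac{7 e^{2}}{12} - (\frac{7 e^{2}}{12}) = -1.
So G(t) = \frac{\left(1 - 6 t\right) e^{- 2 t}}{12} - 1.
Check: d/dt[\frac{\left(1 - 6 t\right) e^{- 2 t}}{12} - 1] = \frac{\left(3 t - 2\right) e^{- 2 t}}{3} = G'(t).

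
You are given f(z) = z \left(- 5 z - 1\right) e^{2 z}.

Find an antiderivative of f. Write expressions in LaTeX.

An antiderivative is F(z) = \frac{\left(- 5 z^{2} + 4 z - 2\right) e^{2 z}}{2}.

Recognize the product-rule pattern: f = u'v + uv' with u = - \frac{5 z^{2}}{2} + 2 z - 1, v = e^{2 z}, so integration by parts undoes it.
Check: d/dz[\frac{\left(- 5 z^{2} + 4 z - 2\right) e^{2 z}}{2}] = - 5 z^{2} e^{2 z} - z e^{2 z}, which equals f(z).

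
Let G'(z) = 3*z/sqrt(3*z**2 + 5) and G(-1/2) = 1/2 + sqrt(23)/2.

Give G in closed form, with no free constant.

G(z) = sqrt(3*z**2 + 5) + 1/2

G'(z) matches the chain-rule pattern g'(h)*h' with inner function h(z) = 3*z**2 + 5; substituting u = h(z) collapses the integral.
A general antiderivative is sqrt(3*z**2 + 5) + C.
The condition gives C = 1/2 + sqrt(23)/2 - (sqrt(23)/2) = 1/2.
So G(z) = sqrt(3*z**2 + 5) + 1/2.
Check: d/dz[sqrt(3*z**2 + 5) + 1/2] = 3*z/sqrt(3*z**2 + 5) = G'(z).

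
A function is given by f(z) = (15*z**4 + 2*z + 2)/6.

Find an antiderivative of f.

An antiderivative is F(z) = z*(3*z**4 + z + 2)/6.

Whatever form F(z) takes, F'(z) = f(z) is non-negotiable.
Check: d/dz[z*(3*z**4 + z + 2)/6] = 5*z**4/2 + z/3 + 1/3, which equals f(z).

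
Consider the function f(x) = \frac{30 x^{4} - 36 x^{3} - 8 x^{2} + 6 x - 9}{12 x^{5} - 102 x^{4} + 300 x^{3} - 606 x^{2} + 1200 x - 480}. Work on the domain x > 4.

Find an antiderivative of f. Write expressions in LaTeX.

An antiderivative is F(x) = \frac{3578 \log{\left(x - 4 \right)}}{1323} - \frac{85 \log{\left(x - \frac{1}{2} \right)}}{6174} - \frac{883 \log{\left(x^{2} + 5 \right)}}{9261} + \frac{27263 \sqrt{5} \operatorname{atan}{\left(\frac{\sqrt{5} x}{5} \right)}}{92610} - \frac{5263}{882 x - 3528}.

The denominator factors as 6 \left(x - 4\right)^{2} \left(2 x - 1\right) \left(x^{2} + 5\right); partial fractions split f into directly integrable pieces: - \frac{3532 x - 27263}{18522 \left(x^{2} + 5\right)} - \frac{85}{3087 \left(2 x - 1\right)} + \frac{3578}{1323 \left(x - 4\right)} + \frac{5263}{882 \left(x - 4\right)^{2}}.
Check: d/dx[\frac{3578 \log{\left(x - 4 \right)}}{1323} - \frac{85 \log{\left(x - \frac{1}{2} \right)}}{6174} - \frac{883 \log{\left(x^{2} + 5 \right)}}{9261} + \frac{27263 \sqrt{5} \operatorname{atan}{\left(\frac{\sqrt{5} x}{5} \right)}}{92610} - \frac{5263}{882 x - 3528}] = \frac{30 x^{4} - 36 x^{3} - 8 x^{2} + 6 x - 9}{12 x^{5} - 102 x^{4} + 300 x^{3} - 606 x^{2} + 1200 x - 480} = f(x).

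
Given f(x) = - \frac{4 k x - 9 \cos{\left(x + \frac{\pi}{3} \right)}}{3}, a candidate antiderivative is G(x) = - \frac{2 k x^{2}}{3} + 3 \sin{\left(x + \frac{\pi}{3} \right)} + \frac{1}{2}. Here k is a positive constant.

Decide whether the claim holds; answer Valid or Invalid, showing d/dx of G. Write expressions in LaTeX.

Valid - differentiating G returns exactly f.

d/dx[G] = - \frac{4 k x}{3} + 3 \cos{\left(x + \frac{\pi}{3} \right)}
This equals f(x) exactly, so the claim holds.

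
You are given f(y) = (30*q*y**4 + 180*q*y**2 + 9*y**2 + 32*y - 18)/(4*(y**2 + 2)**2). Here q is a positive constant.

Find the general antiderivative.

F(y) = y*(30*q*y**2 + 8*y - 9)/(4*(y**2 + 2)) + C

Recognize the product-rule pattern: f = u'v + uv' with u = 3/(2*(y**2/2 + 1)), v = 5*q*y**3/2 + 2*y**2/3 - 3*y/4, so integration by parts undoes it.
Check: d/dy[y*(30*q*y**2 + 8*y - 9)/(4*(y**2 + 2))] = (30*q*y**4 + 180*q*y**2 + 9*y**2 + 32*y - 18)/(4*y**4 + 16*y**2 + 16), which equals f(y).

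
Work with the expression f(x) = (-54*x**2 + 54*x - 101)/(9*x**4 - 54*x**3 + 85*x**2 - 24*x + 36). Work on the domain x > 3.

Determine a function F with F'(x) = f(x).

Differentiate the proposed F(x) back; it has to land on f(x) exactly.
Check: d/dx[-3*atan(3*x/2)/2 + 5/(x - 3)] = (-54*x**2 + 54*x - 101)/(9*x**4 - 54*x**3 + 85*x**2 - 24*x + 36) = f(x).

An antiderivative is F(x) = -3*atan(3*x/2)/2 + 5/(x - 3).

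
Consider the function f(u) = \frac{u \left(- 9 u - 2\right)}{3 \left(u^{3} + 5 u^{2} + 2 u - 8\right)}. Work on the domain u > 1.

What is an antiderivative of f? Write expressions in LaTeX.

An antiderivative is F(u) = \frac{- 11 \log{\left(u - 1 \right)} + 80 \log{\left(u + 2 \right)} - 204 \log{\left(u + 4 \right)}}{45}.

The denominator factors as 3 \left(u - 1\right) \left(u + 2\right) \left(u + 4\right); partial fractions split f into directly integrable pieces: - \frac{68}{15 \left(u + 4\right)} + \frac{16}{9 \left(u + 2\right)} - \frac{11}{45 \left(u - 1\right)}.
Check: d/du[\frac{- 11 \log{\left(u - 1 \right)} + 80 \log{\left(u + 2 \right)} - 204 \log{\left(u + 4 \right)}}{45}] = \frac{- 9 u^{2} - 2 u}{3 u^{3} + 15 u^{2} + 6 u - 24}, which equals f(u).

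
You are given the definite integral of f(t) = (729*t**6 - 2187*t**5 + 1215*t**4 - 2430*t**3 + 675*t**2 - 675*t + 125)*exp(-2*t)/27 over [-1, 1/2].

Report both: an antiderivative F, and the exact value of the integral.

f has the shape u'v + uv' for u = (-3*t**2 - 5/3)**3/2 and v = exp(-2*t) — it is the derivative of the product u*v.
F(t) = (-9*t**2 - 5)**3*exp(-2*t)/54 is an antiderivative of f.
Check: d/dt[(-9*t**2 - 5)**3*exp(-2*t)/54] = (729*t**6 - 2187*t**5 + 1215*t**4 - 2430*t**3 + 675*t**2 - 675*t + 125)*exp(-2*t)/27 = f(t).
F(1/2) = -24389*exp(-1)/3456; F(-1) = -1372*exp(2)/27.
Integral = F(1/2) - F(-1) = -24389*exp(-1)/3456 + 1372*exp(2)/27.

Antiderivative: F(t) = (-9*t**2 - 5)**3*exp(-2*t)/54; value = -24389*exp(-1)/3456 + 1372*exp(2)/27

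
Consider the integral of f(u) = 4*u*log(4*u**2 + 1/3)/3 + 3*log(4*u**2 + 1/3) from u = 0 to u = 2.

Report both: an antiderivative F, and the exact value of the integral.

Antiderivative: F(u) = 2*u**2*log(4*u**2 + 1/3)/3 - 2*u**2/3 + 3*u*log(4*u**2 + 1/3) - 6*u + log(u**2 + 1/12)/18 + sqrt(3)*atan(2*sqrt(3)*u); value = -44/3 + log(49/12)/18 + log(12)/18 + sqrt(3)*atan(4*sqrt(3)) + 26*log(49/3)/3

Integrate term by term and add the pieces.
F(u) = 2*u**2*log(4*u**2 + 1/3)/3 - 2*u**2/3 + 3*u*log(4*u**2 + 1/3) - 6*u + log(u**2 + 1/12)/18 + sqrt(3)*atan(2*sqrt(3)*u) is an antiderivative of f.
Check: d/du[2*u**2*log(4*u**2 + 1/3)/3 - 2*u**2/3 + 3*u*log(4*u**2 + 1/3) - 6*u + log(u**2 + 1/12)/18 + sqrt(3)*atan(2*sqrt(3)*u)] = 4*u*log(4*u**2 + 1/3)/3 + 3*log(4*u**2 + 1/3) = f(u).
F(2) = -44/3 + log(49/12)/18 + sqrt(3)*atan(4*sqrt(3)) + 26*log(49/3)/3; F(0) = -log(12)/18.
Integral = F(2) - F(0) = -44/3 + log(49/12)/18 + log(12)/18 + sqrt(3)*atan(4*sqrt(3)) + 26*log(49/3)/3.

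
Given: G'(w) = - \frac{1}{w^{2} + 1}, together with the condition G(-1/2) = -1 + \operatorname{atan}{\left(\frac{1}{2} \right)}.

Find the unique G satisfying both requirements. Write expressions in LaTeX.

A candidate passes only if d/dw[G] lands on the given G'(w) exactly.
A general antiderivative is - \operatorname{atan}{\left(w \right)} + C.
The condition gives C = -1 + \operatorname{atan}{\left(\frac{1}{2} \right)} - (\operatorname{atan}{\left(\frac{1}{2} \right)}) = -1.
So G(w) = - \operatorname{atan}{\left(w \right)} - 1.
Check: d/dw[- \operatorname{atan}{\left(w \right)} - 1] = - \frac{1}{w^{2} + 1} = G'(w).

G(w) = - \operatorname{atan}{\left(w \right)} - 1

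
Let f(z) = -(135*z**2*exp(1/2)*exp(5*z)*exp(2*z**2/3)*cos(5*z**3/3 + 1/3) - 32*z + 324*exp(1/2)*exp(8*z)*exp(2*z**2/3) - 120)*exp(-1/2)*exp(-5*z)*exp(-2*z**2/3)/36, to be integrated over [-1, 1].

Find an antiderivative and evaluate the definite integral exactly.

Antiderivative: F(z) = (-36*exp(3*z) - 8*exp(-2*z**2/3 - 5*z - 1/2) - 9*sin(5*z**3/3 + 1/3))/12; value = -3*exp(3) - 3*sin(4/3)/4 - 3*sin(2)/4 - 2*exp(-37/6)/3 + 3*exp(-3) + 2*exp(23/6)/3

Since d/dz undoes antidifferentiation here, F'(z) = f(z) is required of F(z).
F(z) = (-36*exp(3*z) - 8*exp(-2*z**2/3 - 5*z - 1/2) - 9*sin(5*z**3/3 + 1/3))/12 is an antiderivative of f.
Check: d/dz[(-36*exp(3*z) - 8*exp(-2*z**2/3 - 5*z - 1/2) - 9*sin(5*z**3/3 + 1/3))/12] = (-135*z**2*exp(1/2)*exp(5*z)*exp(2*z**2/3)*cos(5*z**3/3 + 1/3) + 32*z - 324*exp(1/2)*exp(8*z)*exp(2*z**2/3) + 120)*exp(-1/2)*exp(-5*z)*exp(-2*z**2/3)/36, which equals f(z).
F(1) = -3*exp(3) - 3*sin(2)/4 - 2*exp(-37/6)/3; F(-1) = -2*exp(23/6)/3 - 3*exp(-3) + 3*sin(4/3)/4.
Integral = F(1) - F(-1) = -3*exp(3) - 3*sin(4/3)/4 - 3*sin(2)/4 - 2*exp(-37/6)/3 + 3*exp(-3) + 2*exp(23/6)/3.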